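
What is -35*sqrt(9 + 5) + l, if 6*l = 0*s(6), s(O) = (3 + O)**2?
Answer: -35*sqrt(14) ≈ -130.96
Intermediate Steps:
l = 0 (l = (0*(3 + 6)**2)/6 = (0*9**2)/6 = (0*81)/6 = (1/6)*0 = 0)
-35*sqrt(9 + 5) + l = -35*sqrt(9 + 5) + 0 = -35*sqrt(14) + 0 = -35*sqrt(14)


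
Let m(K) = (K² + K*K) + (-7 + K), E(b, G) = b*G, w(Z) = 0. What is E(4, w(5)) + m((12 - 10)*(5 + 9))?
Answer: 1589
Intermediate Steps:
E(b, G) = G*b
m(K) = -7 + K + 2*K² (m(K) = (K² + K²) + (-7 + K) = 2*K² + (-7 + K) = -7 + K + 2*K²)
E(4, w(5)) + m((12 - 10)*(5 + 9)) = 0*4 + (-7 + (12 - 10)*(5 + 9) + 2*((12 - 10)*(5 + 9))²) = 0 + (-7 + 2*14 + 2*(2*14)²) = 0 + (-7 + 28 + 2*28²) = 0 + (-7 + 28 + 2*784) = 0 + (-7 + 28 + 1568) = 0 + 1589 = 1589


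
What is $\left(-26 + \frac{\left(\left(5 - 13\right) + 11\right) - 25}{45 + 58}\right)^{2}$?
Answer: $\frac{7290000}{10609} \approx 687.15$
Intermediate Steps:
$\left(-26 + \frac{\left(\left(5 - 13\right) + 11\right) - 25}{45 + 58}\right)^{2} = \left(-26 + \frac{\left(-8 + 11\right) - 25}{103}\right)^{2} = \left(-26 + \left(3 - 25\right) \frac{1}{103}\right)^{2} = \left(-26 - \frac{22}{103}\right)^{2} = \left(- \frac{2700}{103}\right)^{2} = \frac{7290000}{10609}$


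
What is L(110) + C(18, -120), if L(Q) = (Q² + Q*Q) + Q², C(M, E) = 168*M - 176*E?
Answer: 60444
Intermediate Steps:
C(M, E) = -176*E + 168*M
L(Q) = 3*Q² (L(Q) = (Q² + Q²) + Q² = 2*Q² + Q² = 3*Q²)
L(110) + C(18, -120) = 3*110² + (-176*(-120) + 168*18) = 3*12100 + (21120 + 3024) = 36300 + 24144 = 60444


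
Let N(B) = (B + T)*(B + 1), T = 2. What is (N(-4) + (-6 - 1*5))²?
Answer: 25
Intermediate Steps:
N(B) = (1 + B)*(2 + B) (N(B) = (B + 2)*(B + 1) = (2 + B)*(1 + B) = (1 + B)*(2 + B))
(N(-4) + (-6 - 1*5))² = ((2 + (-4)² + 3*(-4)) + (-6 - 1*5))² = ((2 + 16 - 12) + (-6 - 5))² = (6 - 11)² = (-5)² = 25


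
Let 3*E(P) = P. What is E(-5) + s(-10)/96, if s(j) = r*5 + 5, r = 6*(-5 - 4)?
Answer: -425/96 ≈ -4.4271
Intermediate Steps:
r = -54 (r = 6*(-9) = -54)
E(P) = P/3
s(j) = -265 (s(j) = -54*5 + 5 = -270 + 5 = -265)
E(-5) + s(-10)/96 = (⅓)*(-5) - 265/96 = -5/3 - 265*1/96 = -5/3 - 265/96 = -425/96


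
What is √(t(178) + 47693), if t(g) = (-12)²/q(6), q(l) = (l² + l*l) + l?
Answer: √8060429/13 ≈ 218.39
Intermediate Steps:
q(l) = l + 2*l² (q(l) = (l² + l²) + l = 2*l² + l = l + 2*l²)
t(g) = 24/13 (t(g) = (-12)²/((6*(1 + 2*6))) = 144/((6*(1 + 12))) = 144/((6*13)) = 144/78 = 144*(1/78) = 24/13)
√(t(178) + 47693) = √(24/13 + 47693) = √(620033/13) = √8060429/13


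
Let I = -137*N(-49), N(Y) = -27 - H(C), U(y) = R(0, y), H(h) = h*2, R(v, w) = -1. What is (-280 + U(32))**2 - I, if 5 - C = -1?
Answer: 73618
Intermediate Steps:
C = 6 (C = 5 - 1*(-1) = 5 + 1 = 6)
H(h) = 2*h
U(y) = -1
N(Y) = -39 (N(Y) = -27 - 2*6 = -27 - 1*12 = -27 - 12 = -39)
I = 5343 (I = -137*(-39) = 5343)
(-280 + U(32))**2 - I = (-280 - 1)**2 - 1*5343 = (-281)**2 - 5343 = 78961 - 5343 = 73618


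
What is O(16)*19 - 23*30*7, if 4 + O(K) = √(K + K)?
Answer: -4906 + 76*√2 ≈ -4798.5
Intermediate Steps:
O(K) = -4 + √2*√K (O(K) = -4 + √(K + K) = -4 + √(2*K) = -4 + √2*√K)
O(16)*19 - 23*30*7 = (-4 + √2*√16)*19 - 23*30*7 = (-4 + √2*4)*19 - 690*7 = (-4 + 4*√2)*19 - 1*4830 = (-76 + 76*√2) - 4830 = -4906 + 76*√2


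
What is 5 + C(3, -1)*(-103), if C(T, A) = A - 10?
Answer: 1138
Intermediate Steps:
C(T, A) = -10 + A
5 + C(3, -1)*(-103) = 5 + (-10 - 1)*(-103) = 5 - 11*(-103) = 5 + 1133 = 1138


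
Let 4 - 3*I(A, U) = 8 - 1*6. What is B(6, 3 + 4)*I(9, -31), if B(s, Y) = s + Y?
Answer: 26/3 ≈ 8.6667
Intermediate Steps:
I(A, U) = ⅔ (I(A, U) = 4/3 - (8 - 1*6)/3 = 4/3 - (8 - 6)/3 = 4/3 - ⅓*2 = 4/3 - ⅔ = ⅔)
B(s, Y) = Y + s
B(6, 3 + 4)*I(9, -31) = ((3 + 4) + 6)*(⅔) = (7 + 6)*(⅔) = 13*(⅔) = 26/3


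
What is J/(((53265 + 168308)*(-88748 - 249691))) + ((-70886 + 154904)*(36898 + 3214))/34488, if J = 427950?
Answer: 3510034623211737266/35919704438013 ≈ 97719.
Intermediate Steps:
J/(((53265 + 168308)*(-88748 - 249691))) + ((-70886 + 154904)*(36898 + 3214))/34488 = 427950/(((53265 + 168308)*(-88748 - 249691))) + ((-70886 + 154904)*(36898 + 3214))/34488 = 427950/((221573*(-338439))) + (84018*40112)*(1/34488) = 427950/(-74988944547) + 3370130016*(1/34488) = 427950*(-1/74988944547) + 140422084/1437 = -142650/24996314849 + 140422084/1437 = 3510034623211737266/35919704438013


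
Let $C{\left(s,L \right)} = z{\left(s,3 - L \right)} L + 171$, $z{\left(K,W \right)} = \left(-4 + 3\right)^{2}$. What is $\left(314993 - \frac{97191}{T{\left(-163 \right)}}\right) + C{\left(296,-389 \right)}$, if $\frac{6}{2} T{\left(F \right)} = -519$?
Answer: $\frac{54553266}{173} \approx 3.1534 \cdot 10^{5}$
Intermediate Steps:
$T{\left(F \right)} = -173$ ($T{\left(F \right)} = \frac{1}{3} \left(-519\right) = -173$)
$z{\left(K,W \right)} = 1$ ($z{\left(K,W \right)} = \left(-1\right)^{2} = 1$)
$C{\left(s,L \right)} = 171 + L$ ($C{\left(s,L \right)} = 1 L + 171 = L + 171 = 171 + L$)
$\left(314993 - \frac{97191}{T{\left(-163 \right)}}\right) + C{\left(296,-389 \right)} = \left(314993 - \frac{97191}{-173}\right) + \left(171 - 389\right) = \left(314993 - - \frac{97191}{173}\right) - 218 = \left(314993 + \frac{97191}{173}\right) - 218 = \frac{54590980}{173} - 218 = \frac{54553266}{173}$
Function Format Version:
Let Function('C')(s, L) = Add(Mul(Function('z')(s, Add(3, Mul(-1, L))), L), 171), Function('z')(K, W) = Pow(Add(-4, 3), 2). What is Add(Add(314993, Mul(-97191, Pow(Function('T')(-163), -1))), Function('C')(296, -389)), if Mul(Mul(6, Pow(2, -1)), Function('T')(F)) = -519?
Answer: Rational(54553266, 173) ≈ 3.1534e+5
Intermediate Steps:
Function('T')(F) = -173 (Function('T')(F) = Mul(Rational(1, 3), -519) = -173)
Function('z')(K, W) = 1 (Function('z')(K, W) = Pow(-1, 2) = 1)
Function('C')(s, L) = Add(171, L) (Function('C')(s, L) = Add(Mul(1, L), 171) = Add(L, 171) = Add(171, L))
Add(Add(314993, Mul(-97191, Pow(Function('T')(-163), -1))), Function('C')(296, -389)) = Add(Add(314993, Mul(-97191, Pow(-173, -1))), Add(171, -389)) = Add(Add(314993, Mul(-97191, Rational(-1, 173))), -218) = Add(Add(314993, Rational(97191, 173)), -218) = Add(Rational(54590980, 173), -218) = Rational(54553266, 173)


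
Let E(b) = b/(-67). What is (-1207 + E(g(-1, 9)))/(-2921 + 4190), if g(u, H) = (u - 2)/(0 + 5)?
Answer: -404342/425115 ≈ -0.95114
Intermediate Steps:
g(u, H) = -⅖ + u/5 (g(u, H) = (-2 + u)/5 = (-2 + u)*(⅕) = -⅖ + u/5)
E(b) = -b/67 (E(b) = b*(-1/67) = -b/67)
(-1207 + E(g(-1, 9)))/(-2921 + 4190) = (-1207 - (-⅖ + (⅕)*(-1))/67)/(-2921 + 4190) = (-1207 - (-⅖ - ⅕)/67)/1269 = (-1207 - 1/67*(-⅗))*(1/1269) = (-1207 + 3/335)*(1/1269) = -404342/335*1/1269 = -404342/425115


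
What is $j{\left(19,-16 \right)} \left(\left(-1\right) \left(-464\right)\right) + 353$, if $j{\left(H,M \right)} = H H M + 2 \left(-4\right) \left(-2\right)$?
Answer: $-2672287$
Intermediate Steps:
$j{\left(H,M \right)} = 16 + M H^{2}$ ($j{\left(H,M \right)} = H^{2} M - -16 = M H^{2} + 16 = 16 + M H^{2}$)
$j{\left(19,-16 \right)} \left(\left(-1\right) \left(-464\right)\right) + 353 = \left(16 - 16 \cdot 19^{2}\right) \left(\left(-1\right) \left(-464\right)\right) + 353 = \left(16 - 5776\right) 464 + 353 = \left(-5760\right) 464 + 353 = -2672640 + 353 = -2672287$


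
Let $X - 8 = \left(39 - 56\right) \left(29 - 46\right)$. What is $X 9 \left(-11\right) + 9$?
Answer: $-29394$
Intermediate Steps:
$X = 297$ ($X = 8 + \left(39 - 56\right) \left(29 - 46\right) = 8 - 17 \left(29 - 46\right) = 8 - -289 = 8 + 289 = 297$)
$X 9 \left(-11\right) + 9 = 297 \cdot 9 \left(-11\right) + 9 = 297 \left(-99\right) + 9 = -29403 + 9 = -29394$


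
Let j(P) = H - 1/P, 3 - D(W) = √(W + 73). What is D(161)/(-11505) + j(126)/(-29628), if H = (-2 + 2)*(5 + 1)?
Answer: -3729293/14316545880 + √26/3835 ≈ 0.0010691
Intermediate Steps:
H = 0 (H = 0*6 = 0)
D(W) = 3 - √(73 + W) (D(W) = 3 - √(W + 73) = 3 - √(73 + W))
j(P) = -1/P (j(P) = 0 - 1/P = -1/P)
D(161)/(-11505) + j(126)/(-29628) = (3 - √(73 + 161))/(-11505) - 1/126/(-29628) = (3 - √234)*(-1/11505) - 1*1/126*(-1/29628) = (3 - 3*√26)*(-1/11505) - 1/126*(-1/29628) = (3 - 3*√26)*(-1/11505) + 1/3733128 = (-1/3835 + √26/3835) + 1/3733128 = -3729293/14316545880 + √26/3835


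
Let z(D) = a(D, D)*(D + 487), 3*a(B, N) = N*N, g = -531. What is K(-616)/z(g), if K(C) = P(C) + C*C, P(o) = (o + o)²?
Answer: -43120/93987 ≈ -0.45879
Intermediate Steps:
P(o) = 4*o² (P(o) = (2*o)² = 4*o²)
K(C) = 5*C² (K(C) = 4*C² + C*C = 4*C² + C² = 5*C²)
a(B, N) = N²/3 (a(B, N) = (N*N)/3 = N²/3)
z(D) = D²*(487 + D)/3 (z(D) = (D²/3)*(D + 487) = (D²/3)*(487 + D) = D²*(487 + D)/3)
K(-616)/z(g) = (5*(-616)²)/(((⅓)*(-531)²*(487 - 531))) = (5*379456)/(((⅓)*281961*(-44))) = 1897280/(-4135428) = 1897280*(-1/4135428) = -43120/93987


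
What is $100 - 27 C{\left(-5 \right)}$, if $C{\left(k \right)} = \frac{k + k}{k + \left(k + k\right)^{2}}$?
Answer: $\frac{1954}{19} \approx 102.84$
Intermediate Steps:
$C{\left(k \right)} = \frac{2 k}{k + 4 k^{2}}$ ($C{\left(k \right)} = \frac{2 k}{k + \left(2 k\right)^{2}} = \frac{2 k}{k + 4 k^{2}}$)
$100 - 27 C{\left(-5 \right)} = 100 - 27 \frac{2}{1 + 4 \left(-5\right)} = 100 - 27 \frac{2}{1 - 20} = 100 - 27 \frac{2}{-19} = 100 - 27 \cdot 2 \left(- \frac{1}{19}\right) = 100 - - \frac{54}{19} = 100 + \frac{54}{19} = \frac{1954}{19}$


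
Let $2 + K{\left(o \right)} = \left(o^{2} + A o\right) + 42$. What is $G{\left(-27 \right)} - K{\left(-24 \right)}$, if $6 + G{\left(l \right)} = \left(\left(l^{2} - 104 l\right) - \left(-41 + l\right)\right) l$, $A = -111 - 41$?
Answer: $-101605$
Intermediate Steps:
$A = -152$ ($A = -111 - 41 = -152$)
$K{\left(o \right)} = 40 + o^{2} - 152 o$ ($K{\left(o \right)} = -2 + \left(\left(o^{2} - 152 o\right) + 42\right) = -2 + \left(42 + o^{2} - 152 o\right) = 40 + o^{2} - 152 o$)
$G{\left(l \right)} = -6 + l \left(41 + l^{2} - 105 l\right)$ ($G{\left(l \right)} = -6 + \left(\left(l^{2} - 104 l\right) - \left(-41 + l\right)\right) l = -6 + \left(41 + l^{2} - 105 l\right) l = -6 + l \left(41 + l^{2} - 105 l\right)$)
$G{\left(-27 \right)} - K{\left(-24 \right)} = \left(-6 + \left(-27\right)^{3} - 105 \left(-27\right)^{2} + 41 \left(-27\right)\right) - \left(40 + \left(-24\right)^{2} - -3648\right) = \left(-6 - 19683 - 76545 - 1107\right) - \left(40 + 576 + 3648\right) = \left(-6 - 19683 - 76545 - 1107\right) - 4264 = -97341 - 4264 = -101605$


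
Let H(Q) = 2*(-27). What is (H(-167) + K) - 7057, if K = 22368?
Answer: 15257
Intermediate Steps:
H(Q) = -54
(H(-167) + K) - 7057 = (-54 + 22368) - 7057 = 22314 - 7057 = 15257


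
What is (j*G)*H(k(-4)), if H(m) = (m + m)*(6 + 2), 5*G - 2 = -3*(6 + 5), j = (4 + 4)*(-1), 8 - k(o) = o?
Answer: 47616/5 ≈ 9523.2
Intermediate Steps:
k(o) = 8 - o
j = -8 (j = 8*(-1) = -8)
G = -31/5 (G = 2/5 + (-3*(6 + 5))/5 = 2/5 + (-3*11)/5 = 2/5 + (1/5)*(-33) = 2/5 - 33/5 = -31/5 ≈ -6.2000)
H(m) = 16*m (H(m) = (2*m)*8 = 16*m)
(j*G)*H(k(-4)) = (-8*(-31/5))*(16*(8 - 1*(-4))) = 248*(16*(8 + 4))/5 = 248*(16*12)/5 = (248/5)*192 = 47616/5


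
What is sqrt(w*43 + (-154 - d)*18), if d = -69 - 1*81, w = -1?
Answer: I*sqrt(115) ≈ 10.724*I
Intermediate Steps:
d = -150 (d = -69 - 81 = -150)
sqrt(w*43 + (-154 - d)*18) = sqrt(-1*43 + (-154 - 1*(-150))*18) = sqrt(-43 + (-154 + 150)*18) = sqrt(-43 - 4*18) = sqrt(-43 - 72) = sqrt(-115) = I*sqrt(115)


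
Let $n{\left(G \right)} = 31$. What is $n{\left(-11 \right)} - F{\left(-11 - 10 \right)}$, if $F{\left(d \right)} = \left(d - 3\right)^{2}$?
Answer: $-545$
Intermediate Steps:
$F{\left(d \right)} = \left(-3 + d\right)^{2}$
$n{\left(-11 \right)} - F{\left(-11 - 10 \right)} = 31 - \left(-3 - 21\right)^{2} = 31 - \left(-24\right)^{2} = 31 - 576 = -545$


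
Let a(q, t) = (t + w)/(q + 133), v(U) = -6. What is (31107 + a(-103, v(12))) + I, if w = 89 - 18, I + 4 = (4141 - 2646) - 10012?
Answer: 135529/6 ≈ 22588.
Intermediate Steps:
I = -8521 (I = -4 + ((4141 - 2646) - 10012) = -4 + (1495 - 10012) = -4 - 8517 = -8521)
w = 71
a(q, t) = (71 + t)/(133 + q) (a(q, t) = (t + 71)/(q + 133) = (71 + t)/(133 + q))
(31107 + a(-103, v(12))) + I = (31107 + (71 - 6)/(133 - 103)) - 8521 = (31107 + 65/30) - 8521 = (31107 + (1/30)*65) - 8521 = (31107 + 13/6) - 8521 = 186655/6 - 8521 = 135529/6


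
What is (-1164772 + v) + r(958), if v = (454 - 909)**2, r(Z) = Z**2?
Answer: -39983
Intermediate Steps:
v = 207025 (v = (-455)**2 = 207025)
(-1164772 + v) + r(958) = (-1164772 + 207025) + 958**2 = -957747 + 917764 = -39983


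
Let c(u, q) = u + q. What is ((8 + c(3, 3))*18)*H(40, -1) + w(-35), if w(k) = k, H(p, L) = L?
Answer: -287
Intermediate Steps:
c(u, q) = q + u
((8 + c(3, 3))*18)*H(40, -1) + w(-35) = ((8 + (3 + 3))*18)*(-1) - 35 = ((8 + 6)*18)*(-1) - 35 = (14*18)*(-1) - 35 = 252*(-1) - 35 = -252 - 35 = -287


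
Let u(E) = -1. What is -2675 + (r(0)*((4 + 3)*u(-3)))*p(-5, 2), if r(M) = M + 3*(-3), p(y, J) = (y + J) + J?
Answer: -2738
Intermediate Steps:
p(y, J) = y + 2*J (p(y, J) = (J + y) + J = y + 2*J)
r(M) = -9 + M (r(M) = M - 9 = -9 + M)
-2675 + (r(0)*((4 + 3)*u(-3)))*p(-5, 2) = -2675 + ((-9 + 0)*((4 + 3)*(-1)))*(-5 + 2*2) = -2675 + (-63*(-1))*(-5 + 4) = -2675 - 9*(-7)*(-1) = -2675 + 63*(-1) = -2675 - 63 = -2738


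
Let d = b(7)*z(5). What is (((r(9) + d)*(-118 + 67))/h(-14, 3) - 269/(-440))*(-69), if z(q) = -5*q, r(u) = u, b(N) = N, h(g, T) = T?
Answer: -85694481/440 ≈ -1.9476e+5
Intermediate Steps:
d = -175 (d = 7*(-5*5) = 7*(-25) = -175)
(((r(9) + d)*(-118 + 67))/h(-14, 3) - 269/(-440))*(-69) = (((9 - 175)*(-118 + 67))/3 - 269/(-440))*(-69) = (-166*(-51)*(⅓) - 269*(-1/440))*(-69) = (8466*(⅓) + 269/440)*(-69) = (2822 + 269/440)*(-69) = (1241949/440)*(-69) = -85694481/440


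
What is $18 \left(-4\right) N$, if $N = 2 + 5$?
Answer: $-504$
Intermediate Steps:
$N = 7$
$18 \left(-4\right) N = 18 \left(-4\right) 7 = \left(-72\right) 7 = -504$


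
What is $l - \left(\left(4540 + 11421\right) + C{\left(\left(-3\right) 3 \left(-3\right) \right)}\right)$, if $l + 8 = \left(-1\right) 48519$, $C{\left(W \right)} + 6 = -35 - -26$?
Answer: $-64473$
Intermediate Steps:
$C{\left(W \right)} = -15$ ($C{\left(W \right)} = -6 - 9 = -15$)
$l = -48527$ ($l = -8 - 48519 = -48527$)
$l - \left(\left(4540 + 11421\right) + C{\left(\left(-3\right) 3 \left(-3\right) \right)}\right) = -48527 - \left(\left(4540 + 11421\right) - 15\right) = -48527 - \left(15961 - 15\right) = -48527 - 15946 = -64473$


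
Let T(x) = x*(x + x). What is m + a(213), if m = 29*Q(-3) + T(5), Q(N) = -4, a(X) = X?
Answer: 147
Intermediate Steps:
T(x) = 2*x² (T(x) = x*(2*x) = 2*x²)
m = -66 (m = 29*(-4) + 2*5² = -116 + 2*25 = -116 + 50 = -66)
m + a(213) = -66 + 213 = 147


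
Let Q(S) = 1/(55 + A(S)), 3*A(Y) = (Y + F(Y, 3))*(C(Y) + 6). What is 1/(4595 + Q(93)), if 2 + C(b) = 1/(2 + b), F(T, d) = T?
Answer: 28847/132552060 ≈ 0.00021763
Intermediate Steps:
C(b) = -2 + 1/(2 + b)
A(Y) = 2*Y*(6 + (-3 - 2*Y)/(2 + Y))/3 (A(Y) = ((Y + Y)*((-3 - 2*Y)/(2 + Y) + 6))/3 = ((2*Y)*(6 + (-3 - 2*Y)/(2 + Y)))/3 = (2*Y*(6 + (-3 - 2*Y)/(2 + Y)))/3 = 2*Y*(6 + (-3 - 2*Y)/(2 + Y))/3)
Q(S) = 1/(55 + 2*S*(9 + 4*S)/(3*(2 + S)))
1/(4595 + Q(93)) = 1/(4595 + 3*(2 + 93)/(330 + 8*93² + 183*93)) = 1/(4595 + 3*95/(330 + 8*8649 + 17019)) = 1/(4595 + 3*95/(330 + 69192 + 17019)) = 1/(4595 + 3*95/86541) = 1/(4595 + 3*(1/86541)*95) = 1/(4595 + 95/28847) = 1/(132552060/28847) = 28847/132552060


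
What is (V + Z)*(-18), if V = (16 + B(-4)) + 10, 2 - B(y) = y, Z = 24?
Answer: -1008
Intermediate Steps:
B(y) = 2 - y
V = 32 (V = (16 + (2 - 1*(-4))) + 10 = (16 + (2 + 4)) + 10 = (16 + 6) + 10 = 22 + 10 = 32)
(V + Z)*(-18) = (32 + 24)*(-18) = 56*(-18) = -1008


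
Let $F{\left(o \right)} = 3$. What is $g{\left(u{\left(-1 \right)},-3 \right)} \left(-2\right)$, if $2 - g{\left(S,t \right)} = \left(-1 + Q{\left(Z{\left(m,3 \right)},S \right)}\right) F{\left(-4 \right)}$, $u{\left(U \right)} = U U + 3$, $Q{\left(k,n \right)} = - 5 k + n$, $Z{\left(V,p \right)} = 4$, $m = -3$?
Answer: $-106$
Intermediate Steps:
$Q{\left(k,n \right)} = n - 5 k$
$u{\left(U \right)} = 3 + U^{2}$ ($u{\left(U \right)} = U^{2} + 3 = 3 + U^{2}$)
$g{\left(S,t \right)} = 65 - 3 S$ ($g{\left(S,t \right)} = 2 - \left(-1 + \left(S - 20\right)\right) 3 = 2 - \left(-1 + \left(-20 + S\right)\right) 3 = 2 - \left(-21 + S\right) 3 = 2 - \left(-63 + 3 S\right) = 65 - 3 S$)
$g{\left(u{\left(-1 \right)},-3 \right)} \left(-2\right) = \left(65 - 3 \left(3 + \left(-1\right)^{2}\right)\right) \left(-2\right) = \left(65 - 3 \left(3 + 1\right)\right) \left(-2\right) = \left(65 - 12\right) \left(-2\right) = 53 \left(-2\right) = -106$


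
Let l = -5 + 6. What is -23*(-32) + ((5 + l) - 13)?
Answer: 729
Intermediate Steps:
l = 1
-23*(-32) + ((5 + l) - 13) = -23*(-32) + ((5 + 1) - 13) = 736 + (6 - 13) = 736 - 7 = 729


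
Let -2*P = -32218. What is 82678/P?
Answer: 82678/16109 ≈ 5.1324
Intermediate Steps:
P = 16109 (P = -1/2*(-32218) = 16109)
82678/P = 82678/16109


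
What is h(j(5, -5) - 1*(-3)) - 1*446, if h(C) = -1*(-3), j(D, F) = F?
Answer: -443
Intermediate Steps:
h(C) = 3
h(j(5, -5) - 1*(-3)) - 1*446 = 3 - 1*446 = 3 - 446 = -443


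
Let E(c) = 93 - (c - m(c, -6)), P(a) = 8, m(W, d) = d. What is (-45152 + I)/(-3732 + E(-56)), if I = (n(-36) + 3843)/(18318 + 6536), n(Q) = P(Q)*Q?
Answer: 1122204253/89201006 ≈ 12.581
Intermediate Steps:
n(Q) = 8*Q
I = 3555/24854 (I = (8*(-36) + 3843)/(18318 + 6536) = (-288 + 3843)/24854 = 3555*(1/24854) = 3555/24854 ≈ 0.14304)
E(c) = 87 - c (E(c) = 93 - (c - 1*(-6)) = 93 - (c + 6) = 93 - (6 + c) = 93 + (-6 - c) = 87 - c)
(-45152 + I)/(-3732 + E(-56)) = (-45152 + 3555/24854)/(-3732 + (87 - 1*(-56))) = -1122204253/(24854*(-3732 + (87 + 56))) = -1122204253/(24854*(-3732 + 143)) = -1122204253/24854/(-3589) = -1122204253/24854*(-1/3589) = 1122204253/89201006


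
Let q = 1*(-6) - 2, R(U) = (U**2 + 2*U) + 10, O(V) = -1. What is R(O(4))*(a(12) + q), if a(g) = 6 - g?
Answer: -126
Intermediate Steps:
R(U) = 10 + U**2 + 2*U
q = -8 (q = -6 - 2 = -8)
R(O(4))*(a(12) + q) = (10 + (-1)**2 + 2*(-1))*((6 - 1*12) - 8) = (10 + 1 - 2)*((6 - 12) - 8) = 9*(-6 - 8) = 9*(-14) = -126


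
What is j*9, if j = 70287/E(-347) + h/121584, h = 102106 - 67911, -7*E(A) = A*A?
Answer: -167109109503/4879935952 ≈ -34.244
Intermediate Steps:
E(A) = -A²/7 (E(A) = -A*A/7 = -A²/7)
h = 34195
j = -55703036501/14639807856 (j = 70287/((-⅐*(-347)²)) + 34195/121584 = 70287/((-⅐*120409)) + 34195*(1/121584) = 70287/(-120409/7) + 34195/121584 = 70287*(-7/120409) + 34195/121584 = -492009/120409 + 34195/121584 = -55703036501/14639807856 ≈ -3.8049)
j*9 = -55703036501/14639807856*9 = -167109109503/4879935952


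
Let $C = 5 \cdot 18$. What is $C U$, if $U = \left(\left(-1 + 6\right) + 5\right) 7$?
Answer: $6300$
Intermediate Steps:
$U = 70$ ($U = \left(5 + 5\right) 7 = 10 \cdot 7 = 70$)
$C = 90$
$C U = 90 \cdot 70 = 6300$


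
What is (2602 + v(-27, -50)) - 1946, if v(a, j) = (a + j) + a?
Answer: 552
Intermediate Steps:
v(a, j) = j + 2*a
(2602 + v(-27, -50)) - 1946 = (2602 + (-50 + 2*(-27))) - 1946 = (2602 + (-50 - 54)) - 1946 = (2602 - 104) - 1946 = 2498 - 1946 = 552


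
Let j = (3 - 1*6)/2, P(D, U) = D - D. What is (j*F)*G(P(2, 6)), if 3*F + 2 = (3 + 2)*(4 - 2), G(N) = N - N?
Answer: 0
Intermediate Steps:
P(D, U) = 0
G(N) = 0
F = 8/3 (F = -2/3 + ((3 + 2)*(4 - 2))/3 = -2/3 + (5*2)/3 = -2/3 + (1/3)*10 = -2/3 + 10/3 = 8/3 ≈ 2.6667)
j = -3/2 (j = (3 - 6)*(1/2) = -3*1/2 = -3/2 ≈ -1.5000)
(j*F)*G(P(2, 6)) = -3/2*8/3*0 = -4*0 = 0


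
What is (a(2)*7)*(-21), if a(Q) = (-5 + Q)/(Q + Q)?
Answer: 441/4 ≈ 110.25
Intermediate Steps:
a(Q) = (-5 + Q)/(2*Q) (a(Q) = (-5 + Q)/((2*Q)) = (-5 + Q)*(1/(2*Q)) = (-5 + Q)/(2*Q))
(a(2)*7)*(-21) = (((½)*(-5 + 2)/2)*7)*(-21) = (((½)*(½)*(-3))*7)*(-21) = -¾*7*(-21) = -21/4*(-21) = 441/4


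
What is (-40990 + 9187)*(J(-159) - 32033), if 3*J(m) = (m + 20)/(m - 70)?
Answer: 233291245732/229 ≈ 1.0187e+9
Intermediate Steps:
J(m) = (20 + m)/(3*(-70 + m)) (J(m) = ((m + 20)/(m - 70))/3 = ((20 + m)/(-70 + m))/3 = (20 + m)/(3*(-70 + m)))
(-40990 + 9187)*(J(-159) - 32033) = (-40990 + 9187)*((20 - 159)/(3*(-70 - 159)) - 32033) = -31803*((⅓)*(-139)/(-229) - 32033) = -31803*((⅓)*(-1/229)*(-139) - 32033) = -31803*(139/687 - 32033) = -31803*(-22006532/687) = 233291245732/229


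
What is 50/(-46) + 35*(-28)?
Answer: -22565/23 ≈ -981.09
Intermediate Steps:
50/(-46) + 35*(-28) = 50*(-1/46) - 980 = -25/23 - 980 = -22565/23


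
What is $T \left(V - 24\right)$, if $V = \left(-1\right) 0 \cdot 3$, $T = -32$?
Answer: $768$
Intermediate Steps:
$V = 0$ ($V = 0 \cdot 3 = 0$)
$T \left(V - 24\right) = - 32 \left(0 - 24\right) = \left(-32\right) \left(-24\right) = 768$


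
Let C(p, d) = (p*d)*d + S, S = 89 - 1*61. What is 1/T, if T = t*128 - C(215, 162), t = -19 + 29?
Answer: -1/5641208 ≈ -1.7727e-7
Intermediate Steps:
S = 28 (S = 89 - 61 = 28)
t = 10
C(p, d) = 28 + p*d**2 (C(p, d) = (p*d)*d + 28 = (d*p)*d + 28 = p*d**2 + 28 = 28 + p*d**2)
T = -5641208 (T = 10*128 - (28 + 215*162**2) = 1280 - (28 + 215*26244) = 1280 - (28 + 5642460) = 1280 - 1*5642488 = 1280 - 5642488 = -5641208)
1/T = 1/(-5641208) = -1/5641208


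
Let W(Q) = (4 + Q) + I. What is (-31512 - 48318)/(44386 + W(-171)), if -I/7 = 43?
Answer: -39915/21959 ≈ -1.8177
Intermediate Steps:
I = -301 (I = -7*43 = -301)
W(Q) = -297 + Q (W(Q) = (4 + Q) - 301 = -297 + Q)
(-31512 - 48318)/(44386 + W(-171)) = (-31512 - 48318)/(44386 + (-297 - 171)) = -79830/(44386 - 468) = -79830/43918 = -79830*1/43918 = -39915/21959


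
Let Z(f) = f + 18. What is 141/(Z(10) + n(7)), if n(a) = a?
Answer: 141/35 ≈ 4.0286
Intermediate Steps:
Z(f) = 18 + f
141/(Z(10) + n(7)) = 141/((18 + 10) + 7) = 141/(28 + 7) = 141/35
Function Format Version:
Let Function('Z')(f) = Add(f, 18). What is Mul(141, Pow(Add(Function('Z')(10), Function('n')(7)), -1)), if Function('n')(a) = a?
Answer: Rational(141, 35) ≈ 4.0286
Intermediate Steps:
Function('Z')(f) = Add(18, f)
Mul(141, Pow(Add(Function('Z')(10), Function('n')(7)), -1)) = Mul(141, Pow(Add(Add(18, 10), 7), -1)) = Mul(141, Pow(Add(28, 7), -1)) = Mul(141, Pow(35, -1)) = Mul(141, Rational(1, 35)) = Rational(141, 35)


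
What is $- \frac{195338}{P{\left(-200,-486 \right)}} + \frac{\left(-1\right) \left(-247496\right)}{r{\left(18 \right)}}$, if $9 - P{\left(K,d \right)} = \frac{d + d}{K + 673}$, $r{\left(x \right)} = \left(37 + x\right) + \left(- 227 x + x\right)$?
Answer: $- \frac{372074785946}{20983977} \approx -17731.0$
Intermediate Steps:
$r{\left(x \right)} = 37 - 225 x$ ($r{\left(x \right)} = \left(37 + x\right) - 226 x = 37 - 225 x$)
$P{\left(K,d \right)} = 9 - \frac{2 d}{673 + K}$ ($P{\left(K,d \right)} = 9 - \frac{d + d}{K + 673} = 9 - \frac{2 d}{673 + K}$)
$- \frac{195338}{P{\left(-200,-486 \right)}} + \frac{\left(-1\right) \left(-247496\right)}{r{\left(18 \right)}} = - \frac{195338}{\frac{1}{673 - 200} \left(6057 - -972 + 9 \left(-200\right)\right)} + \frac{\left(-1\right) \left(-247496\right)}{37 - 4050} = - \frac{195338}{\frac{1}{473} \left(6057 + 972 - 1800\right)} + \frac{247496}{37 - 4050} = - \frac{195338}{\frac{1}{473} \cdot 5229} + \frac{247496}{-4013} = - \frac{195338}{\frac{5229}{473}} + 247496 \left(- \frac{1}{4013}\right) = \left(-195338\right) \frac{473}{5229} - \frac{247496}{4013} = - \frac{92394874}{5229} - \frac{247496}{4013} = - \frac{372074785946}{20983977}$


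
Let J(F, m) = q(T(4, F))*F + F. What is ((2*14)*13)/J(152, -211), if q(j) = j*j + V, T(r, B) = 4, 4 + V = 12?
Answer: 91/950 ≈ 0.095789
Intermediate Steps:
V = 8 (V = -4 + 12 = 8)
q(j) = 8 + j**2 (q(j) = j*j + 8 = j**2 + 8 = 8 + j**2)
J(F, m) = 25*F (J(F, m) = (8 + 4**2)*F + F = (8 + 16)*F + F = 24*F + F = 25*F)
((2*14)*13)/J(152, -211) = ((2*14)*13)/((25*152)) = (28*13)/3800 = 364*(1/3800) = 91/950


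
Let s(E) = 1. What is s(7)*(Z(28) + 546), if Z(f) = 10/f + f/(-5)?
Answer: 37853/70 ≈ 540.76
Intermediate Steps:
Z(f) = 10/f - f/5 (Z(f) = 10/f + f*(-1/5) = 10/f - f/5)
s(7)*(Z(28) + 546) = 1*((10/28 - 1/5*28) + 546) = 1*((10*(1/28) - 28/5) + 546) = 1*((5/14 - 28/5) + 546) = 1*(-367/70 + 546) = 1*(37853/70) = 37853/70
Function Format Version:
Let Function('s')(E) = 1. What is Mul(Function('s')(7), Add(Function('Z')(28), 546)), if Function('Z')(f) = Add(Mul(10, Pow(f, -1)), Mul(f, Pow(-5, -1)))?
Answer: Rational(37853, 70) ≈ 540.76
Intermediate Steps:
Function('Z')(f) = Add(Mul(10, Pow(f, -1)), Mul(Rational(-1, 5), f)) (Function('Z')(f) = Add(Mul(10, Pow(f, -1)), Mul(f, Rational(-1, 5))) = Add(Mul(10, Pow(f, -1)), Mul(Rational(-1, 5), f)))
Mul(Function('s')(7), Add(Function('Z')(28), 546)) = Mul(1, Add(Add(Mul(10, Pow(28, -1)), Mul(Rational(-1, 5), 28)), 546)) = Mul(1, Add(Add(Mul(10, Rational(1, 28)), Rational(-28, 5)), 546)) = Mul(1, Add(Add(Rational(5, 14), Rational(-28, 5)), 546)) = Mul(1, Add(Rational(-367, 70), 546)) = Mul(1, Rational(37853, 70)) = Rational(37853, 70)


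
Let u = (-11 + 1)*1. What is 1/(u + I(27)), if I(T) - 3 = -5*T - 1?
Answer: -1/143 ≈ -0.0069930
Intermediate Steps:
u = -10 (u = -10*1 = -10)
I(T) = 2 - 5*T (I(T) = 3 + (-5*T - 1) = 3 + (-1 - 5*T) = 2 - 5*T)
1/(u + I(27)) = 1/(-10 + (2 - 5*27)) = 1/(-10 + (2 - 135)) = 1/(-10 - 133) = 1/(-143) = -1/143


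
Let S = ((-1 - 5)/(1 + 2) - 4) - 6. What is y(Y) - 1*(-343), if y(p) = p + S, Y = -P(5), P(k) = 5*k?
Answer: 306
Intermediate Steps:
S = -12 (S = (-6/3 - 4) - 6 = (-6*⅓ - 4) - 6 = (-2 - 4) - 6 = -6 - 6 = -12)
Y = -25 (Y = -5*5 = -1*25 = -25)
y(p) = -12 + p (y(p) = p - 12 = -12 + p)
y(Y) - 1*(-343) = (-12 - 25) - 1*(-343) = -37 + 343 = 306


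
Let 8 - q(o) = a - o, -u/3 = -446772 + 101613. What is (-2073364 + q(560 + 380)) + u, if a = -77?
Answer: -1036862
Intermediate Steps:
u = 1035477 (u = -3*(-446772 + 101613) = -3*(-345159) = 1035477)
q(o) = 85 + o (q(o) = 8 - (-77 - o) = 8 + (77 + o) = 85 + o)
(-2073364 + q(560 + 380)) + u = (-2073364 + (85 + (560 + 380))) + 1035477 = (-2073364 + (85 + 940)) + 1035477 = (-2073364 + 1025) + 1035477 = -2072339 + 1035477 = -1036862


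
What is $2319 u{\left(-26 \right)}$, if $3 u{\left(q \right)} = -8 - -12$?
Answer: $3092$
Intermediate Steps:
$u{\left(q \right)} = \frac{4}{3}$ ($u{\left(q \right)} = \frac{-8 - -12}{3} = \frac{-8 + 12}{3} = \frac{1}{3} \cdot 4 = \frac{4}{3}$)
$2319 u{\left(-26 \right)} = 2319 \cdot \frac{4}{3} = 3092$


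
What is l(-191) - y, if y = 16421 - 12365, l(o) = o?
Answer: -4247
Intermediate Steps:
y = 4056
l(-191) - y = -191 - 1*4056 = -191 - 4056 = -4247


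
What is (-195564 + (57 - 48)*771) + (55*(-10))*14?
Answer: -196325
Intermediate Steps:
(-195564 + (57 - 48)*771) + (55*(-10))*14 = (-195564 + 9*771) - 550*14 = (-195564 + 6939) - 7700 = -188625 - 7700 = -196325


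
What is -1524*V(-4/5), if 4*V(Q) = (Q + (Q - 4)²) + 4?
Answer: -249936/25 ≈ -9997.4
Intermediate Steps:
V(Q) = 1 + Q/4 + (-4 + Q)²/4 (V(Q) = ((Q + (Q - 4)²) + 4)/4 = ((Q + (-4 + Q)²) + 4)/4 = (4 + Q + (-4 + Q)²)/4 = 1 + Q/4 + (-4 + Q)²/4)
-1524*V(-4/5) = -1524*(1 + (-4/5)/4 + (-4 - 4/5)²/4) = -1524*(1 + (-4*⅕)/4 + (-4 - 4*⅕)²/4) = -1524*(1 + (¼)*(-⅘) + (-4 - ⅘)²/4) = -1524*(1 - ⅕ + (-24/5)²/4) = -1524*(1 - ⅕ + (¼)*(576/25)) = -1524*(1 - ⅕ + 144/25) = -1524*164/25 = -249936/25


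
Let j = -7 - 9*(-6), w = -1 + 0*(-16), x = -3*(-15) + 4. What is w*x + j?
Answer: -2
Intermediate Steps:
x = 49 (x = 45 + 4 = 49)
w = -1 (w = -1 + 0 = -1)
j = 47 (j = -7 + 54 = 47)
w*x + j = -1*49 + 47 = -49 + 47 = -2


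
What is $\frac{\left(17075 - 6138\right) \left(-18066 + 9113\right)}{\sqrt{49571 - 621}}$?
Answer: $- \frac{97918961 \sqrt{1958}}{9790} \approx -4.4258 \cdot 10^{5}$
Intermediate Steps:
$\frac{\left(17075 - 6138\right) \left(-18066 + 9113\right)}{\sqrt{49571 - 621}} = \frac{10937 \left(-8953\right)}{\sqrt{48950}} = - \frac{97918961}{5 \sqrt{1958}} = - 97918961 \frac{\sqrt{1958}}{9790} = - \frac{97918961 \sqrt{1958}}{9790}$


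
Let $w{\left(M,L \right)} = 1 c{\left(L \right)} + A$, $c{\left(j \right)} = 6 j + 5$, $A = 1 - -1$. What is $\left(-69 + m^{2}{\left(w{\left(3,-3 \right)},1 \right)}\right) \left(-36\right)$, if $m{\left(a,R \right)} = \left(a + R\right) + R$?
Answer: $-432$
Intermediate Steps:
$A = 2$ ($A = 1 + 1 = 2$)
$c{\left(j \right)} = 5 + 6 j$
$w{\left(M,L \right)} = 7 + 6 L$ ($w{\left(M,L \right)} = 1 \left(5 + 6 L\right) + 2 = \left(5 + 6 L\right) + 2 = 7 + 6 L$)
$m{\left(a,R \right)} = a + 2 R$ ($m{\left(a,R \right)} = \left(R + a\right) + R = a + 2 R$)
$\left(-69 + m^{2}{\left(w{\left(3,-3 \right)},1 \right)}\right) \left(-36\right) = \left(-69 + \left(\left(7 + 6 \left(-3\right)\right) + 2 \cdot 1\right)^{2}\right) \left(-36\right) = \left(-69 + \left(\left(7 - 18\right) + 2\right)^{2}\right) \left(-36\right) = \left(-69 + \left(-11 + 2\right)^{2}\right) \left(-36\right) = \left(-69 + \left(-9\right)^{2}\right) \left(-36\right) = \left(-69 + 81\right) \left(-36\right) = 12 \left(-36\right) = -432$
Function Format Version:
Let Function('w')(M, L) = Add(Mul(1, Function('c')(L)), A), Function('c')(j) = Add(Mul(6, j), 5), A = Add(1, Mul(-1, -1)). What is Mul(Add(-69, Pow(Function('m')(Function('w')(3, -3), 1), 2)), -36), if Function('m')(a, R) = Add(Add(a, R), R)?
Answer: -432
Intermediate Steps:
A = 2 (A = Add(1, 1) = 2)
Function('c')(j) = Add(5, Mul(6, j))
Function('w')(M, L) = Add(7, Mul(6, L)) (Function('w')(M, L) = Add(Mul(1, Add(5, Mul(6, L))), 2) = Add(Add(5, Mul(6, L)), 2) = Add(7, Mul(6, L)))
Function('m')(a, R) = Add(a, Mul(2, R)) (Function('m')(a, R) = Add(Add(R, a), R) = Add(a, Mul(2, R)))
Mul(Add(-69, Pow(Function('m')(Function('w')(3, -3), 1), 2)), -36) = Mul(Add(-69, Pow(Add(Add(7, Mul(6, -3)), Mul(2, 1)), 2)), -36) = Mul(Add(-69, Pow(Add(Add(7, -18), 2), 2)), -36) = Mul(Add(-69, Pow(Add(-11, 2), 2)), -36) = Mul(Add(-69, Pow(-9, 2)), -36) = Mul(Add(-69, 81), -36) = Mul(12, -36) = -432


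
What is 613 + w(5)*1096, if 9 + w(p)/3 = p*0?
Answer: -28979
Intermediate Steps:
w(p) = -27 (w(p) = -27 + 3*(p*0) = -27 + 3*0 = -27 + 0 = -27)
613 + w(5)*1096 = 613 - 27*1096 = 613 - 29592 = -28979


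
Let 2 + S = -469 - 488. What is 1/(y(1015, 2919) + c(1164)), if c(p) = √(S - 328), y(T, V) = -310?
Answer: -310/97387 - 3*I*√143/97387 ≈ -0.0031832 - 0.00036837*I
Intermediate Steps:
S = -959 (S = -2 + (-469 - 488) = -2 - 957 = -959)
c(p) = 3*I*√143 (c(p) = √(-959 - 328) = √(-1287) = 3*I*√143)
1/(y(1015, 2919) + c(1164)) = 1/(-310 + 3*I*√143)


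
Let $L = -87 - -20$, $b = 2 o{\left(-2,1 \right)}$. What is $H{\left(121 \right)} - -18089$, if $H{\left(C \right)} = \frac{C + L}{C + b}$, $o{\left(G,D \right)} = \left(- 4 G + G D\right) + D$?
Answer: $\frac{90447}{5} \approx 18089.0$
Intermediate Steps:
$o{\left(G,D \right)} = D - 4 G + D G$ ($o{\left(G,D \right)} = \left(- 4 G + D G\right) + D = D - 4 G + D G$)
$b = 14$ ($b = 2 \left(1 - -8 + 1 \left(-2\right)\right) = 2 \left(1 + 8 - 2\right) = 2 \cdot 7 = 14$)
$L = -67$ ($L = -87 + 20 = -67$)
$H{\left(C \right)} = \frac{-67 + C}{14 + C}$ ($H{\left(C \right)} = \frac{C - 67}{C + 14} = \frac{-67 + C}{14 + C}$)
$H{\left(121 \right)} - -18089 = \frac{-67 + 121}{14 + 121} - -18089 = \frac{1}{135} \cdot 54 + 18089 = \frac{2}{5} + 18089 = \frac{90447}{5}$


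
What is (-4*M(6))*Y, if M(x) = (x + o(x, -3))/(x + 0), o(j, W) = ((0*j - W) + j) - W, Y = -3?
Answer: 36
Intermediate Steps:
o(j, W) = j - 2*W (o(j, W) = ((0 - W) + j) - W = (-W + j) - W = (j - W) - W = j - 2*W)
M(x) = (6 + 2*x)/x (M(x) = (x + (x - 2*(-3)))/(x + 0) = (x + (x + 6))/x = (x + (6 + x))/x = (6 + 2*x)/x)
(-4*M(6))*Y = -4*(2 + 6/6)*(-3) = -4*(2 + 6*(⅙))*(-3) = -4*(2 + 1)*(-3) = -4*3*(-3) = -12*(-3) = 36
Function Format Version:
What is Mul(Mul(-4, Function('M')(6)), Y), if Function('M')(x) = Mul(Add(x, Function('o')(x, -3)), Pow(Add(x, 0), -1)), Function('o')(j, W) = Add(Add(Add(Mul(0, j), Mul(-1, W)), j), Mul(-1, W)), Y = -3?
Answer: 36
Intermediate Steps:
Function('o')(j, W) = Add(j, Mul(-2, W)) (Function('o')(j, W) = Add(Add(Add(0, Mul(-1, W)), j), Mul(-1, W)) = Add(Add(Mul(-1, W), j), Mul(-1, W)) = Add(Add(j, Mul(-1, W)), Mul(-1, W)) = Add(j, Mul(-2, W)))
Function('M')(x) = Mul(Pow(x, -1), Add(6, Mul(2, x))) (Function('M')(x) = Mul(Add(x, Add(x, Mul(-2, -3))), Pow(Add(x, 0), -1)) = Mul(Add(x, Add(x, 6)), Pow(x, -1)) = Mul(Add(x, Add(6, x)), Pow(x, -1)) = Mul(Add(6, Mul(2, x)), Pow(x, -1)) = Mul(Pow(x, -1), Add(6, Mul(2, x))))
Mul(Mul(-4, Function('M')(6)), Y) = Mul(Mul(-4, Add(2, Mul(6, Pow(6, -1)))), -3) = Mul(Mul(-4, Add(2, Mul(6, Rational(1, 6)))), -3) = Mul(Mul(-4, Add(2, 1)), -3) = Mul(Mul(-4, 3), -3) = Mul(-12, -3) = 36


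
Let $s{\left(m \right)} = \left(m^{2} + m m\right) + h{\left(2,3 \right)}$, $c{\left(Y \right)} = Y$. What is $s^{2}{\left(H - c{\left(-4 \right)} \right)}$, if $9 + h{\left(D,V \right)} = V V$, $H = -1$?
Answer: $324$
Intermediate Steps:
$h{\left(D,V \right)} = -9 + V^{2}$ ($h{\left(D,V \right)} = -9 + V V = -9 + V^{2}$)
$s{\left(m \right)} = 2 m^{2}$ ($s{\left(m \right)} = \left(m^{2} + m m\right) - \left(9 - 3^{2}\right) = \left(m^{2} + m^{2}\right) + \left(-9 + 9\right) = 2 m^{2} + 0 = 2 m^{2}$)
$s^{2}{\left(H - c{\left(-4 \right)} \right)} = \left(2 \left(-1 - -4\right)^{2}\right)^{2} = \left(2 \left(-1 + 4\right)^{2}\right)^{2} = \left(2 \cdot 3^{2}\right)^{2} = \left(2 \cdot 9\right)^{2} = 18^{2} = 324$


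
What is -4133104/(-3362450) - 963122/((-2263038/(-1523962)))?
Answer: -1233816182137142962/1902338030775 ≈ -6.4858e+5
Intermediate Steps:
-4133104/(-3362450) - 963122/((-2263038/(-1523962))) = -4133104*(-1/3362450) - 963122/((-2263038*(-1/1523962))) = 2066552/1681225 - 963122/1131519/761981 = 2066552/1681225 - 963122*761981/1131519 = 2066552/1681225 - 733880664682/1131519 = -1233816182137142962/1902338030775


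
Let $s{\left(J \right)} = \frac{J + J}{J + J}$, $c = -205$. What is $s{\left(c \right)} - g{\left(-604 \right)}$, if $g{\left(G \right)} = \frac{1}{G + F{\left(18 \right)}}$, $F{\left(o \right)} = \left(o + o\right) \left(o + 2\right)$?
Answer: $\frac{115}{116} \approx 0.99138$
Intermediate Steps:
$F{\left(o \right)} = 2 o \left(2 + o\right)$
$g{\left(G \right)} = \frac{1}{720 + G}$ ($g{\left(G \right)} = \frac{1}{G + 2 \cdot 18 \left(2 + 18\right)} = \frac{1}{G + 2 \cdot 18 \cdot 20} = \frac{1}{G + 720} = \frac{1}{720 + G}$)
$s{\left(J \right)} = 1$ ($s{\left(J \right)} = \frac{2 J}{2 J} = 2 J \frac{1}{2 J} = 1$)
$s{\left(c \right)} - g{\left(-604 \right)} = 1 - \frac{1}{720 - 604} = 1 - \frac{1}{116} = \frac{115}{116}$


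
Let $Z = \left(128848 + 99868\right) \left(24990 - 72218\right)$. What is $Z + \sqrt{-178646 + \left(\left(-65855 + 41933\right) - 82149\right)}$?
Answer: $-10801799248 + i \sqrt{284717} \approx -1.0802 \cdot 10^{10} + 533.59 i$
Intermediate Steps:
$Z = -10801799248$ ($Z = 228716 \left(-47228\right) = -10801799248$)
$Z + \sqrt{-178646 + \left(\left(-65855 + 41933\right) - 82149\right)} = -10801799248 + \sqrt{-178646 + \left(\left(-65855 + 41933\right) - 82149\right)} = -10801799248 + \sqrt{-178646 - 106071} = -10801799248 + \sqrt{-284717} = -10801799248 + i \sqrt{284717}$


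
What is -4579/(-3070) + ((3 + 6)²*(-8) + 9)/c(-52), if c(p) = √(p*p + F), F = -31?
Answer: 4579/3070 - 71*√33/33 ≈ -10.868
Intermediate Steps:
c(p) = √(-31 + p²) (c(p) = √(p*p - 31) = √(p² - 31) = √(-31 + p²))
-4579/(-3070) + ((3 + 6)²*(-8) + 9)/c(-52) = -4579/(-3070) + ((3 + 6)²*(-8) + 9)/(√(-31 + (-52)²)) = -4579*(-1/3070) + (9²*(-8) + 9)/(√(-31 + 2704)) = 4579/3070 + (81*(-8) + 9)/(√2673) = 4579/3070 + (-648 + 9)/((9*√33)) = 4579/3070 - 71*√33/33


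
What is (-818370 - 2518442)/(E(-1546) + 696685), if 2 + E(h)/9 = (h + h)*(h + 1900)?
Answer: 3336812/9154445 ≈ 0.36450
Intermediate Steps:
E(h) = -18 + 18*h*(1900 + h) (E(h) = -18 + 9*((h + h)*(h + 1900)) = -18 + 9*((2*h)*(1900 + h)) = -18 + 9*(2*h*(1900 + h)) = -18 + 18*h*(1900 + h))
(-818370 - 2518442)/(E(-1546) + 696685) = (-818370 - 2518442)/((-18 + 18*(-1546)² + 34200*(-1546)) + 696685) = -3336812/((-18 + 18*2390116 - 52873200) + 696685) = -3336812/((-18 + 43022088 - 52873200) + 696685) = -3336812/(-9851130 + 696685) = -3336812/(-9154445) = -3336812*(-1/9154445) = 3336812/9154445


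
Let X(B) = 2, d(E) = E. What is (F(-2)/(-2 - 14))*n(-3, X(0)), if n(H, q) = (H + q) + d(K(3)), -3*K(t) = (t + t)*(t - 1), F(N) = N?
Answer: -5/8 ≈ -0.62500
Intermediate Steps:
K(t) = -2*t*(-1 + t)/3 (K(t) = -(t + t)*(t - 1)/3 = -2*t*(-1 + t)/3)
n(H, q) = -4 + H + q (n(H, q) = (H + q) + (⅔)*3*(1 - 1*3) = (H + q) + (⅔)*3*(1 - 3) = (H + q) + (⅔)*3*(-2) = (H + q) - 4 = -4 + H + q)
(F(-2)/(-2 - 14))*n(-3, X(0)) = (-2/(-2 - 14))*(-4 - 3 + 2) = -2/(-16)*(-5) = -2*(-1/16)*(-5) = (⅛)*(-5) = -5/8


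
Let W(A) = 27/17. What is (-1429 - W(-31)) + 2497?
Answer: 18129/17 ≈ 1066.4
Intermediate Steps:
W(A) = 27/17 (W(A) = 27*(1/17) = 27/17)
(-1429 - W(-31)) + 2497 = (-1429 - 1*27/17) + 2497 = (-1429 - 27/17) + 2497 = -24320/17 + 2497 = 18129/17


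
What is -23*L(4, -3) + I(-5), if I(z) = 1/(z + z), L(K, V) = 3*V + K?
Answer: 1149/10 ≈ 114.90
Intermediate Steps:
L(K, V) = K + 3*V
I(z) = 1/(2*z)
-23*L(4, -3) + I(-5) = -23*(4 + 3*(-3)) + (½)/(-5) = -23*(4 - 9) + (½)*(-⅕) = -23*(-5) - ⅒ = 115 - ⅒ = 1149/10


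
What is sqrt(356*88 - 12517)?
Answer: sqrt(18811) ≈ 137.15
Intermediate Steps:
sqrt(356*88 - 12517) = sqrt(31328 - 12517) = sqrt(18811)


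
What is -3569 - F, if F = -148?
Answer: -3421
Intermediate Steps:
-3569 - F = -3569 - 1*(-148) = -3569 + 148 = -3421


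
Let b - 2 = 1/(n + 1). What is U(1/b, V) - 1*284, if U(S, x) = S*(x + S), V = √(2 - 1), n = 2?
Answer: -13886/49 ≈ -283.39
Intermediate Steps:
b = 7/3 (b = 2 + 1/(2 + 1) = 2 + 1/3 = 2 + ⅓ = 7/3 ≈ 2.3333)
V = 1 (V = √1 = 1)
U(S, x) = S*(S + x)
U(1/b, V) - 1*284 = (1/(7/3) + 1)/(7/3) - 1*284 = 3*(3/7 + 1)/7 - 284 = (3/7)*(10/7) - 284 = 30/49 - 284 = -13886/49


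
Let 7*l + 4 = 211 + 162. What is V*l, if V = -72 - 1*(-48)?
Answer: -8856/7 ≈ -1265.1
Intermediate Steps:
V = -24 (V = -72 + 48 = -24)
l = 369/7 (l = -4/7 + (211 + 162)/7 = -4/7 + (⅐)*373 = -4/7 + 373/7 = 369/7 ≈ 52.714)
V*l = -24*369/7 = -8856/7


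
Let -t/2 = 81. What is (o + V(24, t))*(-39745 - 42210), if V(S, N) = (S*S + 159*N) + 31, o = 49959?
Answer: -2033139640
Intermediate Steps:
t = -162 (t = -2*81 = -162)
V(S, N) = 31 + S² + 159*N (V(S, N) = (S² + 159*N) + 31 = 31 + S² + 159*N)
(o + V(24, t))*(-39745 - 42210) = (49959 + (31 + 24² + 159*(-162)))*(-39745 - 42210) = (49959 + (31 + 576 - 25758))*(-81955) = (49959 - 25151)*(-81955) = 24808*(-81955) = -2033139640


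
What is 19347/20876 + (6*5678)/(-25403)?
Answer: -219731727/530313028 ≈ -0.41434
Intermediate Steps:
19347/20876 + (6*5678)/(-25403) = 19347*(1/20876) + 34068*(-1/25403) = 19347/20876 - 34068/25403 = -219731727/530313028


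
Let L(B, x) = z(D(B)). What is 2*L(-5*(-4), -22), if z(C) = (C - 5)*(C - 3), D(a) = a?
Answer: 510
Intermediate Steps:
z(C) = (-5 + C)*(-3 + C)
L(B, x) = 15 + B² - 8*B
2*L(-5*(-4), -22) = 2*(15 + (-5*(-4))² - (-40)*(-4)) = 2*(15 + 20² - 8*20) = 2*(15 + 400 - 160) = 2*255 = 510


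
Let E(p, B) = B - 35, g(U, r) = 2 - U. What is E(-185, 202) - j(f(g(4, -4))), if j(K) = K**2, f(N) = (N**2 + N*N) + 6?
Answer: -29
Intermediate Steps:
f(N) = 6 + 2*N**2 (f(N) = (N**2 + N**2) + 6 = 2*N**2 + 6 = 6 + 2*N**2)
E(p, B) = -35 + B
E(-185, 202) - j(f(g(4, -4))) = (-35 + 202) - (6 + 2*(2 - 1*4)**2)**2 = 167 - (6 + 2*(2 - 4)**2)**2 = 167 - (6 + 2*(-2)**2)**2 = 167 - (6 + 2*4)**2 = 167 - (6 + 8)**2 = 167 - 1*14**2 = 167 - 1*196 = 167 - 196 = -29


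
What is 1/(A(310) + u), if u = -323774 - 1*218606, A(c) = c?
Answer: -1/542070 ≈ -1.8448e-6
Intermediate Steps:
u = -542380 (u = -323774 - 218606 = -542380)
1/(A(310) + u) = 1/(310 - 542380) = 1/(-542070) = -1/542070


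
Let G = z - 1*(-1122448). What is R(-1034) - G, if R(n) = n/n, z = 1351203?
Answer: -2473650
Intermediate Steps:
R(n) = 1
G = 2473651 (G = 1351203 - 1*(-1122448) = 1351203 + 1122448 = 2473651)
R(-1034) - G = 1 - 1*2473651 = 1 - 2473651 = -2473650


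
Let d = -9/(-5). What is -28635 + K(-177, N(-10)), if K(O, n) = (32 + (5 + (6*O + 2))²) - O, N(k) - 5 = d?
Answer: 1084599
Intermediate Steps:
d = 9/5 (d = -9*(-⅕) = 9/5 ≈ 1.8000)
N(k) = 34/5 (N(k) = 5 + 9/5 = 34/5)
K(O, n) = 32 + (7 + 6*O)² - O (K(O, n) = (32 + (5 + (2 + 6*O))²) - O = (32 + (7 + 6*O)²) - O = 32 + (7 + 6*O)² - O)
-28635 + K(-177, N(-10)) = -28635 + (32 + (7 + 6*(-177))² - 1*(-177)) = -28635 + (32 + (7 - 1062)² + 177) = -28635 + (32 + (-1055)² + 177) = -28635 + (32 + 1113025 + 177) = -28635 + 1113234 = 1084599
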